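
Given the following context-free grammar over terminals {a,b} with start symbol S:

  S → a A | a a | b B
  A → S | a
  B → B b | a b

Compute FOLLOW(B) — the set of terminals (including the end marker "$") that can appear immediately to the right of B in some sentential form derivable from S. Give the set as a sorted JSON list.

FIRST sets, iterate to fixpoint:
round 1:
  A via A→a: +{a}
  B via B→a b: +{a}
  S via S→a A: +{a}
  S via S→b B: +{b}
  FIRST[S]={a,b}  FIRST[A]={a}  FIRST[B]={a}
round 2:
  A via A→S: +{b}
  FIRST[S]={a,b}  FIRST[A]={a,b}  FIRST[B]={a}
round 3: (no change)
  FIRST[S]={a,b}  FIRST[A]={a,b}  FIRST[B]={a}

FOLLOW iteration:
initialize: $ ∈ FOLLOW(S)
round 1:
  B→B b: FOLLOW(B) ⊇ FIRST(b) = {b}; new: +{b}
  S→a A: FOLLOW(A) ⊇ FOLLOW(S) ⊇ {$}; new: +{$}
  S→b B: FOLLOW(B) ⊇ FOLLOW(S) ⊇ {$}; new: +{$}
  FOLLOW(S)={$}  FOLLOW(A)={$}  FOLLOW(B)={$,b}
round 2: — fixpoint
  FOLLOW(S)={$}  FOLLOW(A)={$}  FOLLOW(B)={$,b}

FOLLOW(B) = ["$", "b"]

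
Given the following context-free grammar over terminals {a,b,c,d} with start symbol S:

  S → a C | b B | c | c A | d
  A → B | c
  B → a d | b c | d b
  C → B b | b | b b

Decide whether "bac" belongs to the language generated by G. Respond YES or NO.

Convert to CNF:
  S -> T0 C | T2 B | T3 A | c | d
  A -> T0 T1 | T1 T2 | T2 T3 | c
  B -> T0 T1 | T1 T2 | T2 T3
  C -> B T2 | T2 T2 | b
  T0 -> a
  T1 -> d
  T2 -> b
  T3 -> c

CYK table (by increasing span):
  [0..0]={C,T2}  "b"  orig:{C}
  [1..1]={T0}  "a"  orig:{}
  [2..2]={A,S,T3}  "c"  orig:{A,S}
  [0..1]=∅  "ba"
  [1..2]=∅  "ac"
  [0..2]=∅  "bac"

S ∉ T[0,2] ⇒ NO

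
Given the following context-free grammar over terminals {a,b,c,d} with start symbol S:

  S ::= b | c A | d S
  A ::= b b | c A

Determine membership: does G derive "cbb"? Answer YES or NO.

Convert to CNF:
  S -> T1 A | T2 S | b
  A -> T0 T0 | T1 A
  T0 -> b
  T1 -> c
  T2 -> d

CYK table (by increasing span):
  cell(0,0) c: {T1}  orig:{}
  cell(1,1) b: {S,T0}  orig:{S}
  cell(2,2) b: {S,T0}  orig:{S}
  cell(0,1) cb: ∅
  cell(1,2) bb: {A}
  cell(0,2) cbb: {A,S}

S ∈ T[0,2] ⇒ YES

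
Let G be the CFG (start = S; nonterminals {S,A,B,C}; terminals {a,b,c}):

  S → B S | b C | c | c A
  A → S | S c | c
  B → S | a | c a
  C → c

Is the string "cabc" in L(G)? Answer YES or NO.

Convert to CNF:
  S -> B S | T0 A | T1 C | c
  A -> B S | S T0 | T0 A | T1 C | c
  B -> B S | T0 A | T0 T2 | T1 C | a | c
  C -> c
  T0 -> c
  T1 -> b
  T2 -> a

Fill CYK table bottom-up:
  cell(0,0) c: {A,B,C,S,T0}  orig:{A,B,C,S}
  cell(1,1) a: {B,T2}  orig:{B}
  cell(2,2) b: {T1}  orig:{}
  cell(3,3) c: {A,B,C,S,T0}  orig:{A,B,C,S}
  cell(0,1) ca: {B}
  cell(1,2) ab: ∅
  cell(2,3) bc: {A,B,S}
  cell(0,2) cab: ∅
  cell(1,3) abc: {A,B,S}
  cell(0,3) cabc: {A,B,S}

S ∈ T[0,3] ⇒ YES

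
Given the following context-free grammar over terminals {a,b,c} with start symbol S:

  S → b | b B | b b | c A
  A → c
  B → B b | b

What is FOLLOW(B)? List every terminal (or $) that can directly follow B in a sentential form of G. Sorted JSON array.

Compute FIRST by fixpoint:
[1]
  A via A→c: +{c}
  B via B→b: +{b}
  S via S→b: +{b}
  S via S→c A: +{c}
  FIRST(S)={b,c}  FIRST(A)={c}  FIRST(B)={b}
[2] (no change)
  FIRST(S)={b,c}  FIRST(A)={c}  FIRST(B)={b}

FOLLOW iteration:
seed FOLLOW(S) with $
[1]
  B→B b: FOLLOW(B) ⊇ FIRST(b) = {b}; new: +{b}
  S→b B: FOLLOW(B) ⊇ FOLLOW(S) ⊇ {$}; new: +{$}
  S→c A: FOLLOW(A) ⊇ FOLLOW(S) ⊇ {$}; new: +{$}
  FOLLOW[S]={$}  FOLLOW[A]={$}  FOLLOW[B]={$,b}
[2] done
  FOLLOW[S]={$}  FOLLOW[A]={$}  FOLLOW[B]={$,b}

FOLLOW(B) = ["$", "b"]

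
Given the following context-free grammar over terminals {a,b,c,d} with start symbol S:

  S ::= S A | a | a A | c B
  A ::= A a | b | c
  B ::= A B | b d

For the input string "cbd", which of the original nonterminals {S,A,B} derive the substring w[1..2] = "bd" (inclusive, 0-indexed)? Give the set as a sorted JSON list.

Convert to CNF:
  S -> S A | T0 A | T3 B | a
  A -> A T0 | b | c
  B -> A B | T1 T2
  T0 -> a
  T1 -> b
  T2 -> d
  T3 -> c

CYK table (by increasing span) — only the sub-triangle for w[1..2]:
  T[1,1] 'b' = {A,T1}  orig:{A}
  T[2,2] 'd' = {T2}  orig:{}
  T[1,2] 'bd' = {B}

Original NTs in T[1,2] deriving "bd": ["B"]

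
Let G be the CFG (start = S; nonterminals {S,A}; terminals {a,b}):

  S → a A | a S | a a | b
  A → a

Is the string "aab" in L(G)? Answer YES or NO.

CNF form of G:
  S -> T0 A | T0 S | T0 T0 | b
  A -> a
  T0 -> a

CYK fill:
  [0..0]={A,T0}  "a"  orig:{A}
  [1..1]={A,T0}  "a"  orig:{A}
  [2..2]={S}  "b"
  [0..1]={S}  "aa"
  [1..2]={S}  "ab"
  [0..2]={S}  "aab"

S ∈ T[0,2] ⇒ YES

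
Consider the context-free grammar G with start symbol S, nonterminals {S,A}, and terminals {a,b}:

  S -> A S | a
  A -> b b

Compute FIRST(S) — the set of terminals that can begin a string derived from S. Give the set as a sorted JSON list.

FIRST sets, iterate to fixpoint:
[1]
  A via A→b b: +{b}
  S via S→A S: +{b}
  S via S→a: +{a}
  FIRST(S)={a,b}  FIRST(A)={b}
[2] (no change)
  FIRST(S)={a,b}  FIRST(A)={b}

FIRST(S) = ["a", "b"]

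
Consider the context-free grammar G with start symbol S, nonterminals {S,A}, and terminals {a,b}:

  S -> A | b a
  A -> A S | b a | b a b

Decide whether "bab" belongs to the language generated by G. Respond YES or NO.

Convert to CNF:
  S -> A S | T0 T1 | T0 X3
  A -> A S | T0 T1 | T0 X2
  T0 -> b
  T1 -> a
  X2 -> T1 T0
  X3 -> T1 T0

CYK table (by increasing span):
  T[0,0] 'b' = {T0}  orig:{}
  T[1,1] 'a' = {T1}  orig:{}
  T[2,2] 'b' = {T0}  orig:{}
  T[0,1] 'ba' = {A,S}
  T[1,2] 'ab' = {X2,X3}  orig:{}
  T[0,2] 'bab' = {A,S}

S ∈ T[0,2] ⇒ YES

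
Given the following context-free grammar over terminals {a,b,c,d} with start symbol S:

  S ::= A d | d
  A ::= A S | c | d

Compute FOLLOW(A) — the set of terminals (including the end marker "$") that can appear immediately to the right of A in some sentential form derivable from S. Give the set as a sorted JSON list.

Compute FIRST by fixpoint:
round 1:
  A via A→c: +{c}
  A via A→d: +{d}
  S via S→A d: +{c,d}
  FIRST[S]={c,d}  FIRST[A]={c,d}
round 2: done
  FIRST[S]={c,d}  FIRST[A]={c,d}

Compute FOLLOW by fixpoint:
FOLLOW(S) := {$}
pass 1:
  A→A S: FOLLOW(A) ⊇ FIRST(S) = {c,d}; new: +{c,d}
  A→A S: FOLLOW(S) ⊇ FOLLOW(A) ⊇ {c,d}; new: +{c,d}
  FOLLOW(S)={$,c,d}  FOLLOW(A)={c,d}
pass 2: — fixpoint
  FOLLOW(S)={$,c,d}  FOLLOW(A)={c,d}

FOLLOW(A) = ["c", "d"]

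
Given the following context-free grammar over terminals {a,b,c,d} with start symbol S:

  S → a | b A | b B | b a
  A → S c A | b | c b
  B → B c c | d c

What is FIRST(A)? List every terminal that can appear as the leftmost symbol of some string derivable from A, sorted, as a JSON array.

Compute FIRST by fixpoint:
round 1:
  A via A→b: +{b}
  A via A→c b: +{c}
  B via B→d c: +{d}
  S via S→a: +{a}
  S via S→b A: +{b}
  FIRST[S]={a,b}  FIRST[A]={b,c}  FIRST[B]={d}
round 2:
  A via A→S c A: +{a}
  FIRST[S]={a,b}  FIRST[A]={a,b,c}  FIRST[B]={d}
round 3: (stable)
  FIRST[S]={a,b}  FIRST[A]={a,b,c}  FIRST[B]={d}

FIRST(A) = ["a", "b", "c"]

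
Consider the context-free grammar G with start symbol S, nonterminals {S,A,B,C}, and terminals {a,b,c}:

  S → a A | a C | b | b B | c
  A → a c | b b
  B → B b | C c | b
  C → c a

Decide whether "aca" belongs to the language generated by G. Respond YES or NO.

Convert to CNF:
  S -> T0 A | T0 C | T2 B | b | c
  A -> T0 T1 | T2 T2
  B -> B T2 | C T1 | b
  C -> T1 T0
  T0 -> a
  T1 -> c
  T2 -> b

CYK fill:
  cell(0,0) a: {T0}  orig:{}
  cell(1,1) c: {S,T1}  orig:{S}
  cell(2,2) a: {T0}  orig:{}
  cell(0,1) ac: {A}
  cell(1,2) ca: {C}
  cell(0,2) aca: {S}

S ∈ T[0,2] ⇒ YES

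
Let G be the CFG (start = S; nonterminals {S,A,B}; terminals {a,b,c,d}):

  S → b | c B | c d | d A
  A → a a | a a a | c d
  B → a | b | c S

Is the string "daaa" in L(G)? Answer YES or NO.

Convert to CNF:
  S -> T1 B | T1 T2 | T2 A | b
  A -> T0 T0 | T0 X3 | T1 T2
  B -> T1 S | a | b
  T0 -> a
  T1 -> c
  T2 -> d
  X3 -> T0 T0

CYK fill:
  [0..0]={T2}  "d"  orig:{}
  [1..1]={B,T0}  "a"  orig:{B}
  [2..2]={B,T0}  "a"  orig:{B}
  [3..3]={B,T0}  "a"  orig:{B}
  [0..1]=∅  "da"
  [1..2]={A,X3}  "aa"  orig:{A}
  [2..3]={A,X3}  "aa"  orig:{A}
  [0..2]={S}  "daa"
  [1..3]={A}  "aaa"
  [0..3]={S}  "daaa"

S ∈ T[0,3] ⇒ YES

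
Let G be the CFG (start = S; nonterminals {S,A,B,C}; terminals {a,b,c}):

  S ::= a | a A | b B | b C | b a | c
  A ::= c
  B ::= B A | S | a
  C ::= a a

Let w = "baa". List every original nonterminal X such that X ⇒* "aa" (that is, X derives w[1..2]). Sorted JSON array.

Convert to CNF:
  S -> T0 A | T1 B | T1 C | T1 T0 | a | c
  A -> c
  B -> B A | T0 A | T1 B | T1 C | T1 T0 | a | c
  C -> T0 T0
  T0 -> a
  T1 -> b

CYK table (by increasing span) (cells [i..j] with 1 ≤ i ≤ j ≤ 2 only):
  cell(1,1) a: {B,S,T0}  orig:{B,S}
  cell(2,2) a: {B,S,T0}  orig:{B,S}
  cell(1,2) aa: {C}

Original NTs in T[1,2] deriving "aa": ["C"]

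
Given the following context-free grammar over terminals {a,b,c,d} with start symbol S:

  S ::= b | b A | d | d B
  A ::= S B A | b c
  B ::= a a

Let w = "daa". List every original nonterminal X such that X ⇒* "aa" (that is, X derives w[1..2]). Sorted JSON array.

Convert to CNF:
  S -> T0 A | T3 B | b | d
  A -> S X4 | T0 T1
  B -> T2 T2
  T0 -> b
  T1 -> c
  T2 -> a
  T3 -> d
  X4 -> B A

Fill CYK table bottom-up (cells [i..j] with 1 ≤ i ≤ j ≤ 2 only):
  T[1,1] 'a' = {T2}  orig:{}
  T[2,2] 'a' = {T2}  orig:{}
  T[1,2] 'aa' = {B}

Original NTs in T[1,2] deriving "aa": ["B"]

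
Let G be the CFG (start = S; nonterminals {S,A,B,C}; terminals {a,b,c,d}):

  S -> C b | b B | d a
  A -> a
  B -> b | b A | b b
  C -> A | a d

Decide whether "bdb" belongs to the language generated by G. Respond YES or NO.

Convert to CNF:
  S -> C T0 | T0 B | T2 T1
  A -> a
  B -> T0 A | T0 T0 | b
  C -> T1 T2 | a
  T0 -> b
  T1 -> a
  T2 -> d

CYK table (by increasing span):
  cell(0,0) b: {B,T0}  orig:{B}
  cell(1,1) d: {T2}  orig:{}
  cell(2,2) b: {B,T0}  orig:{B}
  cell(0,1) bd: ∅
  cell(1,2) db: ∅
  cell(0,2) bdb: ∅

S ∉ T[0,2] ⇒ NO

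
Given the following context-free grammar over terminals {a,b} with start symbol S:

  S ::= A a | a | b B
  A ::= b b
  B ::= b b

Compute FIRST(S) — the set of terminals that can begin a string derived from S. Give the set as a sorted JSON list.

Compute FIRST by fixpoint:
iter 1:
  A via A→b b: +{b}
  B via B→b b: +{b}
  S via S→A a: +{b}
  S via S→a: +{a}
  FIRST(S)={a,b}  FIRST(A)={b}  FIRST(B)={b}
iter 2: done
  FIRST(S)={a,b}  FIRST(A)={b}  FIRST(B)={b}

FIRST(S) = ["a", "b"]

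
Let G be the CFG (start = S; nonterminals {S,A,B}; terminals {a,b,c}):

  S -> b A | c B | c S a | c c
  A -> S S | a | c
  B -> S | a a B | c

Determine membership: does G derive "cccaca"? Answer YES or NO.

CNF form of G:
  S -> T1 A | T2 B | T2 T2 | T2 X5
  A -> S S | a | c
  B -> T0 X3 | T1 A | T2 B | T2 T2 | T2 X4 | c
  T0 -> a
  T1 -> b
  T2 -> c
  X3 -> T0 B
  X4 -> S T0
  X5 -> S T0

CYK table (by increasing span):
  cell(0,0) c: {A,B,T2}  orig:{A,B}
  cell(1,1) c: {A,B,T2}  orig:{A,B}
  cell(2,2) c: {A,B,T2}  orig:{A,B}
  cell(3,3) a: {A,T0}  orig:{A}
  cell(4,4) c: {A,B,T2}  orig:{A,B}
  cell(5,5) a: {A,T0}  orig:{A}
  cell(0,1) cc: {B,S}
  cell(1,2) cc: {B,S}
  cell(2,3) ca: ∅
  cell(3,4) ac: {X3}  orig:{}
  cell(4,5) ca: ∅
  cell(0,2) ccc: {B,S}
  cell(1,3) cca: {X4,X5}  orig:{}
  cell(2,4) cac: ∅
  cell(3,5) aca: ∅
  cell(0,3) ccca: {B,S,X4,X5}  orig:{B,S}
  cell(1,4) ccac: ∅
  cell(2,5) caca: ∅
  cell(0,4) cccac: ∅
  cell(1,5) ccaca: ∅
  cell(0,5) cccaca: ∅

S ∉ T[0,5] ⇒ NO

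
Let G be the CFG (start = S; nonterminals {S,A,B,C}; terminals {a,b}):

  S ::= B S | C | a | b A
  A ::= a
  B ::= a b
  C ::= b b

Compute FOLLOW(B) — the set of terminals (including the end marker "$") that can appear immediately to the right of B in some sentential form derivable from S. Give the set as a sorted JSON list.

FIRST sets, iterate to fixpoint:
iter 1:
  A via A→a: +{a}
  B via B→a b: +{a}
  C via C→b b: +{b}
  S via S→B S: +{a}
  S via S→C: +{b}
  S: {a,b}  A: {a}  B: {a}  C: {b}
iter 2: done
  S: {a,b}  A: {a}  B: {a}  C: {b}

FOLLOW sets:
seed FOLLOW(S) with $
round 1:
  S→B S: FOLLOW(B) ⊇ FIRST(S) = {a,b}; new: +{a,b}
  S→C: FOLLOW(C) ⊇ FOLLOW(S) ⊇ {$}; new: +{$}
  S→b A: FOLLOW(A) ⊇ FOLLOW(S) ⊇ {$}; new: +{$}
  FOLLOW[S]={$}  FOLLOW[A]={$}  FOLLOW[B]={a,b}  FOLLOW[C]={$}
round 2: — fixpoint
  FOLLOW[S]={$}  FOLLOW[A]={$}  FOLLOW[B]={a,b}  FOLLOW[C]={$}

FOLLOW(B) = ["a", "b"]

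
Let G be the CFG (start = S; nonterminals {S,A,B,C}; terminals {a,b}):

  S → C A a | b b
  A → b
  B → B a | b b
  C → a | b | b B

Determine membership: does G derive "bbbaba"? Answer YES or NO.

CNF form of G:
  S -> C X2 | T1 T1
  A -> b
  B -> B T0 | T1 T1
  C -> T1 B | a | b
  T0 -> a
  T1 -> b
  X2 -> A T0

CYK table (by increasing span):
  T[0,0] 'b' = {A,C,T1}  orig:{A,C}
  T[1,1] 'b' = {A,C,T1}  orig:{A,C}
  T[2,2] 'b' = {A,C,T1}  orig:{A,C}
  T[3,3] 'a' = {C,T0}  orig:{C}
  T[4,4] 'b' = {A,C,T1}  orig:{A,C}
  T[5,5] 'a' = {C,T0}  orig:{C}
  T[0,1] 'bb' = {B,S}
  T[1,2] 'bb' = {B,S}
  T[2,3] 'ba' = {X2}  orig:{}
  T[3,4] 'ab' = ∅
  T[4,5] 'ba' = {X2}  orig:{}
  T[0,2] 'bbb' = {C}
  T[1,3] 'bba' = {B,S}
  T[2,4] 'bab' = ∅
  T[3,5] 'aba' = {S}
  T[0,3] 'bbba' = {C}
  T[1,4] 'bbab' = ∅
  T[2,5] 'baba' = ∅
  T[0,4] 'bbbab' = ∅
  T[1,5] 'bbaba' = ∅
  T[0,5] 'bbbaba' = {S}

S ∈ T[0,5] ⇒ YES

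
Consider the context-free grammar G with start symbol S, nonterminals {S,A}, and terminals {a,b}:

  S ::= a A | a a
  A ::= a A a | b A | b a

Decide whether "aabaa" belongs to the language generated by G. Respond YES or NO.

CNF form of G:
  S -> T0 A | T0 T0
  A -> T0 X2 | T1 A | T1 T0
  T0 -> a
  T1 -> b
  X2 -> A T0

Fill CYK table bottom-up:
  [0..0]={T0}  "a"  orig:{}
  [1..1]={T0}  "a"  orig:{}
  [2..2]={T1}  "b"  orig:{}
  [3..3]={T0}  "a"  orig:{}
  [4..4]={T0}  "a"  orig:{}
  [0..1]={S}  "aa"
  [1..2]=∅  "ab"
  [2..3]={A}  "ba"
  [3..4]={S}  "aa"
  [0..2]=∅  "aab"
  [1..3]={S}  "aba"
  [2..4]={X2}  "baa"  orig:{}
  [0..3]=∅  "aaba"
  [1..4]={A}  "abaa"
  [0..4]={S}  "aabaa"

S ∈ T[0,4] ⇒ YES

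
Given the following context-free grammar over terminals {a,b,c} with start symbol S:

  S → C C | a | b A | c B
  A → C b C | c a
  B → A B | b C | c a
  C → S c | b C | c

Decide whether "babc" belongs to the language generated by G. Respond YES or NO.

CNF form of G:
  S -> C C | T0 A | T1 B | a
  A -> C X3 | T1 T2
  B -> A B | T0 C | T1 T2
  C -> S T1 | T0 C | c
  T0 -> b
  T1 -> c
  T2 -> a
  X3 -> T0 C

Fill CYK table bottom-up:
  T[0,0] 'b' = {T0}  orig:{}
  T[1,1] 'a' = {S,T2}  orig:{S}
  T[2,2] 'b' = {T0}  orig:{}
  T[3,3] 'c' = {C,T1}  orig:{C}
  T[0,1] 'ba' = ∅
  T[1,2] 'ab' = ∅
  T[2,3] 'bc' = {B,C,X3}  orig:{B,C}
  T[0,2] 'bab' = ∅
  T[1,3] 'abc' = ∅
  T[0,3] 'babc' = ∅

S ∉ T[0,3] ⇒ NO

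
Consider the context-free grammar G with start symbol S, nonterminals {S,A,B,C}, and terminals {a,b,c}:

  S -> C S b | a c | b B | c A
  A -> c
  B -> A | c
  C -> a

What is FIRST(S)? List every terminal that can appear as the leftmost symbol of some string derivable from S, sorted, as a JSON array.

Compute FIRST by fixpoint:
round 1:
  A via A→c: +{c}
  B via B→A: +{c}
  C via C→a: +{a}
  S via S→C S b: +{a}
  S via S→b B: +{b}
  S via S→c A: +{c}
  S: {a,b,c}  A: {c}  B: {c}  C: {a}
round 2: — fixpoint
  S: {a,b,c}  A: {c}  B: {c}  C: {a}

FIRST(S) = ["a", "b", "c"]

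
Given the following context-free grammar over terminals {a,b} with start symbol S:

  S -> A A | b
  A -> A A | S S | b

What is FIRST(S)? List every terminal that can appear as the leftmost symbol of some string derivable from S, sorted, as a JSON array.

Compute FIRST by fixpoint:
iter 1:
  A via A→b: +{b}
  S via S→A A: +{b}
  FIRST(S)={b}  FIRST(A)={b}
iter 2: (stable)
  FIRST(S)={b}  FIRST(A)={b}

FIRST(S) = ["b"]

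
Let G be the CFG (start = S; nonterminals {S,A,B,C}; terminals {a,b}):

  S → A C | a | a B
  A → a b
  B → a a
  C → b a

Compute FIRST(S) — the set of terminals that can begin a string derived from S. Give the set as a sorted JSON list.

FIRST iteration:
round 1:
  A via A→a b: +{a}
  B via B→a a: +{a}
  C via C→b a: +{b}
  S via S→A C: +{a}
  FIRST(S)={a}  FIRST(A)={a}  FIRST(B)={a}  FIRST(C)={b}
round 2: — fixpoint
  FIRST(S)={a}  FIRST(A)={a}  FIRST(B)={a}  FIRST(C)={b}

FIRST(S) = ["a"]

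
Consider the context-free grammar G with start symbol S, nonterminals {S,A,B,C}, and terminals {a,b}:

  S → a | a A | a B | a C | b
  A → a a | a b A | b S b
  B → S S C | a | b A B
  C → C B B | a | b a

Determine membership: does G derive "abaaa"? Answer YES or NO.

CNF form of G:
  S -> T0 A | T0 B | T0 C | a | b
  A -> T0 T0 | T0 X2 | T1 X3
  B -> S X4 | T1 X5 | a
  C -> C X6 | T1 T0 | a
  T0 -> a
  T1 -> b
  X2 -> T1 A
  X3 -> S T1
  X4 -> S C
  X5 -> A B
  X6 -> B B

Fill CYK table bottom-up:
  T[0,0] 'a' = {B,C,S,T0}  orig:{B,C,S}
  T[1,1] 'b' = {S,T1}  orig:{S}
  T[2,2] 'a' = {B,C,S,T0}  orig:{B,C,S}
  T[3,3] 'a' = {B,C,S,T0}  orig:{B,C,S}
  T[4,4] 'a' = {B,C,S,T0}  orig:{B,C,S}
  T[0,1] 'ab' = {X3}  orig:{}
  T[1,2] 'ba' = {C,X4}  orig:{C}
  T[2,3] 'aa' = {A,S,X4,X6}  orig:{A,S}
  T[3,4] 'aa' = {A,S,X4,X6}  orig:{A,S}
  T[0,2] 'aba' = {B,S,X4}  orig:{B,S}
  T[1,3] 'baa' = {B,X2}  orig:{B}
  T[2,4] 'aaa' = {B,C,S,X4,X5}  orig:{B,C,S}
  T[0,3] 'abaa' = {A,S,X4,X6}  orig:{A,S}
  T[1,4] 'baaa' = {B,C,X4,X6}  orig:{B,C}
  T[0,4] 'abaaa' = {B,C,S,X4,X5,X6}  orig:{B,C,S}

S ∈ T[0,4] ⇒ YES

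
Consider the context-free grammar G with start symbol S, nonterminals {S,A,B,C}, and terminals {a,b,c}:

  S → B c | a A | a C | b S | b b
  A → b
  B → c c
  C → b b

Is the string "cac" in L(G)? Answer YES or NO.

CNF form of G:
  S -> B T0 | T1 S | T1 T1 | T2 A | T2 C
  A -> b
  B -> T0 T0
  C -> T1 T1
  T0 -> c
  T1 -> b
  T2 -> a

CYK table (by increasing span):
  T[0,0] 'c' = {T0}  orig:{}
  T[1,1] 'a' = {T2}  orig:{}
  T[2,2] 'c' = {T0}  orig:{}
  T[0,1] 'ca' = ∅
  T[1,2] 'ac' = ∅
  T[0,2] 'cac' = ∅

S ∉ T[0,2] ⇒ NO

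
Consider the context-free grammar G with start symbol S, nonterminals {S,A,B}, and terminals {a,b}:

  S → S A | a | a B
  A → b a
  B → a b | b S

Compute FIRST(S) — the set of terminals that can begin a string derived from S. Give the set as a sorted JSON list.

FIRST sets, iterate to fixpoint:
round 1:
  A via A→b a: +{b}
  B via B→a b: +{a}
  B via B→b S: +{b}
  S via S→a: +{a}
  FIRST[S]={a}  FIRST[A]={b}  FIRST[B]={a,b}
round 2: done
  FIRST[S]={a}  FIRST[A]={b}  FIRST[B]={a,b}

FIRST(S) = ["a"]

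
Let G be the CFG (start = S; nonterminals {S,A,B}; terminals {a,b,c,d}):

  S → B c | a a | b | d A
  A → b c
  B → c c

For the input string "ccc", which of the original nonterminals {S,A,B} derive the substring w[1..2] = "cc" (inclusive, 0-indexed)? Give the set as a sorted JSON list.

CNF form of G:
  S -> B T1 | T2 T2 | T3 A | b
  A -> T0 T1
  B -> T1 T1
  T0 -> b
  T1 -> c
  T2 -> a
  T3 -> d

CYK table (by increasing span) — only the sub-triangle for w[1..2]:
  [1..1]={T1}  "c"  orig:{}
  [2..2]={T1}  "c"  orig:{}
  [1..2]={B}  "cc"

Original NTs in T[1,2] deriving "cc": ["B"]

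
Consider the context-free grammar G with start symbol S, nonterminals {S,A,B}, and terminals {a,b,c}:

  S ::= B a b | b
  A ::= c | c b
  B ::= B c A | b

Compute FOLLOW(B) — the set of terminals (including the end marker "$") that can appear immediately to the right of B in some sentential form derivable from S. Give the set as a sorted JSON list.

FIRST iteration:
[1]
  A via A→c: +{c}
  B via B→b: +{b}
  S via S→B a b: +{b}
  FIRST[S]={b}  FIRST[A]={c}  FIRST[B]={b}
[2] (no change)
  FIRST[S]={b}  FIRST[A]={c}  FIRST[B]={b}

Compute FOLLOW by fixpoint:
FOLLOW(S) := {$}
round 1:
  B→B c A: FOLLOW(B) ⊇ FIRST(c) = {c}; new: +{c}
  B→B c A: FOLLOW(A) ⊇ FOLLOW(B) ⊇ {c}; new: +{c}
  S→B a b: FOLLOW(B) ⊇ FIRST(a) = {a}; new: +{a}
  FOLLOW[S]={$}  FOLLOW[A]={c}  FOLLOW[B]={a,c}
round 2:
  B→B c A: FOLLOW(A) ⊇ FOLLOW(B) ⊇ {a,c}; new: +{a}
  FOLLOW[S]={$}  FOLLOW[A]={a,c}  FOLLOW[B]={a,c}
round 3: — fixpoint
  FOLLOW[S]={$}  FOLLOW[A]={a,c}  FOLLOW[B]={a,c}

FOLLOW(B) = ["a", "c"]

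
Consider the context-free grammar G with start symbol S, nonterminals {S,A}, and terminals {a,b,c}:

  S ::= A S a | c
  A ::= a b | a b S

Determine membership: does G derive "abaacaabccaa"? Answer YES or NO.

Convert to CNF:
  S -> A X3 | c
  A -> T0 T1 | T0 X2
  T0 -> a
  T1 -> b
  X2 -> T1 S
  X3 -> S T0

CYK table (by increasing span):
  cell(0,0) a: {T0}  orig:{}
  cell(1,1) b: {T1}  orig:{}
  cell(2,2) a: {T0}  orig:{}
  cell(3,3) a: {T0}  orig:{}
  cell(4,4) c: {S}
  cell(5,5) a: {T0}  orig:{}
  cell(6,6) a: {T0}  orig:{}
  cell(7,7) b: {T1}  orig:{}
  cell(8,8) c: {S}
  cell(9,9) c: {S}
  cell(10,10) a: {T0}  orig:{}
  cell(11,11) a: {T0}  orig:{}
  cell(0,1) ab: {A}
  cell(1,2) ba: ∅
  cell(2,3) aa: ∅
  cell(3,4) ac: ∅
  cell(4,5) ca: {X3}  orig:{}
  cell(5,6) aa: ∅
  cell(6,7) ab: {A}
  cell(7,8) bc: {X2}  orig:{}
  cell(8,9) cc: ∅
  cell(9,10) ca: {X3}  orig:{}
  cell(10,11) aa: ∅
  cell(0,2) aba: ∅
  cell(1,3) baa: ∅
  cell(2,4) aac: ∅
  cell(3,5) aca: ∅
  cell(4,6) caa: ∅
  cell(5,7) aab: ∅
  cell(6,8) abc: {A}
  cell(7,9) bcc: ∅
  cell(8,10) cca: ∅
  cell(9,11) caa: ∅
  cell(0,3) abaa: ∅
  cell(1,4) baac: ∅
  cell(2,5) aaca: ∅
  cell(3,6) acaa: ∅
  cell(4,7) caab: ∅
  cell(5,8) aabc: ∅
  cell(6,9) abcc: ∅
  cell(7,10) bcca: ∅
  cell(8,11) ccaa: ∅
  cell(0,4) abaac: ∅
  cell(1,5) baaca: ∅
  cell(2,6) aacaa: ∅
  cell(3,7) acaab: ∅
  cell(4,8) caabc: ∅
  cell(5,9) aabcc: ∅
  cell(6,10) abcca: {S}
  cell(7,11) bccaa: ∅
  cell(0,5) abaaca: ∅
  cell(1,6) baacaa: ∅
  cell(2,7) aacaab: ∅
  cell(3,8) acaabc: ∅
  cell(4,9) caabcc: ∅
  cell(5,10) aabcca: ∅
  cell(6,11) abccaa: {X3}  orig:{}
  cell(0,6) abaacaa: ∅
  cell(1,7) baacaab: ∅
  cell(2,8) aacaabc: ∅
  cell(3,9) acaabcc: ∅
  cell(4,10) caabcca: ∅
  cell(5,11) aabccaa: ∅
  cell(0,7) abaacaab: ∅
  cell(1,8) baacaabc: ∅
  cell(2,9) aacaabcc: ∅
  cell(3,10) acaabcca: ∅
  cell(4,11) caabccaa: ∅
  cell(0,8) abaacaabc: ∅
  cell(1,9) baacaabcc: ∅
  cell(2,10) aacaabcca: ∅
  cell(3,11) acaabccaa: ∅
  cell(0,9) abaacaabcc: ∅
  cell(1,10) baacaabcca: ∅
  cell(2,11) aacaabccaa: ∅
  cell(0,10) abaacaabcca: ∅
  cell(1,11) baacaabccaa: ∅
  cell(0,11) abaacaabccaa: ∅

S ∉ T[0,11] ⇒ NO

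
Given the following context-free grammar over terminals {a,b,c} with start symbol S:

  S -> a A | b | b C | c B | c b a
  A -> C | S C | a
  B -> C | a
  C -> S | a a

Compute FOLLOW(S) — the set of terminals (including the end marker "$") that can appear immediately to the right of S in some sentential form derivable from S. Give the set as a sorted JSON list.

Compute FIRST by fixpoint:
iter 1:
  A via A→a: +{a}
  B via B→a: +{a}
  C via C→a a: +{a}
  S via S→a A: +{a}
  S via S→b: +{b}
  S via S→c B: +{c}
  FIRST[S]={a,b,c}  FIRST[A]={a}  FIRST[B]={a}  FIRST[C]={a}
iter 2:
  A via A→S C: +{b,c}
  C via C→S: +{b,c}
  FIRST[S]={a,b,c}  FIRST[A]={a,b,c}  FIRST[B]={a}  FIRST[C]={a,b,c}
iter 3:
  B via B→C: +{b,c}
  FIRST[S]={a,b,c}  FIRST[A]={a,b,c}  FIRST[B]={a,b,c}  FIRST[C]={a,b,c}
iter 4: (stable)
  FIRST[S]={a,b,c}  FIRST[A]={a,b,c}  FIRST[B]={a,b,c}  FIRST[C]={a,b,c}

FOLLOW sets:
seed FOLLOW(S) with $
[1]
  A→S C: FOLLOW(S) ⊇ FIRST(C) = {a,b,c}; new: +{a,b,c}
  S→a A: FOLLOW(A) ⊇ FOLLOW(S) ⊇ {$,a,b,c}; new: +{$,a,b,c}
  S→b C: FOLLOW(C) ⊇ FOLLOW(S) ⊇ {$,a,b,c}; new: +{$,a,b,c}
  S→c B: FOLLOW(B) ⊇ FOLLOW(S) ⊇ {$,a,b,c}; new: +{$,a,b,c}
  FOLLOW[S]={$,a,b,c}  FOLLOW[A]={$,a,b,c}  FOLLOW[B]={$,a,b,c}  FOLLOW[C]={$,a,b,c}
[2] done
  FOLLOW[S]={$,a,b,c}  FOLLOW[A]={$,a,b,c}  FOLLOW[B]={$,a,b,c}  FOLLOW[C]={$,a,b,c}

FOLLOW(S) = ["$", "a", "b", "c"]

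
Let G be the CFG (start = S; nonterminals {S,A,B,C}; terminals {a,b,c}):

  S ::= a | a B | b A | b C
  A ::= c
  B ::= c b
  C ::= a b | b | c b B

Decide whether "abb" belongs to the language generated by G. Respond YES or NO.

Convert to CNF:
  S -> T1 A | T1 C | T2 B | a
  A -> c
  B -> T0 T1
  C -> T0 X3 | T2 T1 | b
  T0 -> c
  T1 -> b
  T2 -> a
  X3 -> T1 B

Fill CYK table bottom-up:
  cell(0,0) a: {S,T2}  orig:{S}
  cell(1,1) b: {C,T1}  orig:{C}
  cell(2,2) b: {C,T1}  orig:{C}
  cell(0,1) ab: {C}
  cell(1,2) bb: {S}
  cell(0,2) abb: ∅

S ∉ T[0,2] ⇒ NO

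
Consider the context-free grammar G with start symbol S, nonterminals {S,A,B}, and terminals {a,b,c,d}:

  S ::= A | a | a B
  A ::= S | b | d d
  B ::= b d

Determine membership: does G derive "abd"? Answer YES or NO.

Convert to CNF:
  S -> T0 B | T1 T1 | a | b
  A -> T0 B | T1 T1 | a | b
  B -> T2 T1
  T0 -> a
  T1 -> d
  T2 -> b

CYK fill:
  T[0,0] 'a' = {A,S,T0}  orig:{A,S}
  T[1,1] 'b' = {A,S,T2}  orig:{A,S}
  T[2,2] 'd' = {T1}  orig:{}
  T[0,1] 'ab' = ∅
  T[1,2] 'bd' = {B}
  T[0,2] 'abd' = {A,S}

S ∈ T[0,2] ⇒ YES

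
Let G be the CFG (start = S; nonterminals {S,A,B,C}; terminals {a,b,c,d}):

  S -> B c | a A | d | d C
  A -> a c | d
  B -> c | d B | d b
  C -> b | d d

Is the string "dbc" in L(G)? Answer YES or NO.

CNF form of G:
  S -> B T1 | T0 A | T2 C | d
  A -> T0 T1 | d
  B -> T2 B | T2 T3 | c
  C -> T2 T2 | b
  T0 -> a
  T1 -> c
  T2 -> d
  T3 -> b

CYK fill:
  cell(0,0) d: {A,S,T2}  orig:{A,S}
  cell(1,1) b: {C,T3}  orig:{C}
  cell(2,2) c: {B,T1}  orig:{B}
  cell(0,1) db: {B,S}
  cell(1,2) bc: ∅
  cell(0,2) dbc: {S}

S ∈ T[0,2] ⇒ YES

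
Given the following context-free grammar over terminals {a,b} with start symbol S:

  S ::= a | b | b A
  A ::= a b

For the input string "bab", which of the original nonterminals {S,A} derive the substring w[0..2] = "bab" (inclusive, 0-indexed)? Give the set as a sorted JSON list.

Convert to CNF:
  S -> T1 A | a | b
  A -> T0 T1
  T0 -> a
  T1 -> b

CYK fill — only the sub-triangle for w[0..2]:
  T[0,0] 'b' = {S,T1}  orig:{S}
  T[1,1] 'a' = {S,T0}  orig:{S}
  T[2,2] 'b' = {S,T1}  orig:{S}
  T[0,1] 'ba' = ∅
  T[1,2] 'ab' = {A}
  T[0,2] 'bab' = {S}

Original NTs in T[0,2] deriving "bab": ["S"]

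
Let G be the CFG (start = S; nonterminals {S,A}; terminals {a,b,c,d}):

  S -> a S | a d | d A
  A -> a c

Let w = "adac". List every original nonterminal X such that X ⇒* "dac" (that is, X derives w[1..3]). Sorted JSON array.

Convert to CNF:
  S -> T0 S | T0 T2 | T2 A
  A -> T0 T1
  T0 -> a
  T1 -> c
  T2 -> d

CYK fill — only the sub-triangle for w[1..3]:
  T[1,1] 'd' = {T2}  orig:{}
  T[2,2] 'a' = {T0}  orig:{}
  T[3,3] 'c' = {T1}  orig:{}
  T[1,2] 'da' = ∅
  T[2,3] 'ac' = {A}
  T[1,3] 'dac' = {S}

Original NTs in T[1,3] deriving "dac": ["S"]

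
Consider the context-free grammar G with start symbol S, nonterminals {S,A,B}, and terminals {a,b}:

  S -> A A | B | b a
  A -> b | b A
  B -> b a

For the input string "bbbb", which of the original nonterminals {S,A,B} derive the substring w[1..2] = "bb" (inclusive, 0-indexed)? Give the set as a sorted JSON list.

Convert to CNF:
  S -> A A | T0 T1
  A -> T0 A | b
  B -> T0 T1
  T0 -> b
  T1 -> a

CYK fill — only the sub-triangle for w[1..2]:
  cell(1,1) b: {A,T0}  orig:{A}
  cell(2,2) b: {A,T0}  orig:{A}
  cell(1,2) bb: {A,S}

Original NTs in T[1,2] deriving "bb": ["A", "S"]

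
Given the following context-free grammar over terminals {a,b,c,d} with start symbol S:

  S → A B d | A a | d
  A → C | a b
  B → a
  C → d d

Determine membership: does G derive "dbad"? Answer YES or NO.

Convert to CNF:
  S -> A T0 | A X3 | d
  A -> T0 T1 | T2 T2
  B -> a
  C -> T2 T2
  T0 -> a
  T1 -> b
  T2 -> d
  X3 -> B T2

CYK table (by increasing span):
  T[0,0] 'd' = {S,T2}  orig:{S}
  T[1,1] 'b' = {T1}  orig:{}
  T[2,2] 'a' = {B,T0}  orig:{B}
  T[3,3] 'd' = {S,T2}  orig:{S}
  T[0,1] 'db' = ∅
  T[1,2] 'ba' = ∅
  T[2,3] 'ad' = {X3}  orig:{}
  T[0,2] 'dba' = ∅
  T[1,3] 'bad' = ∅
  T[0,3] 'dbad' = ∅

S ∉ T[0,3] ⇒ NO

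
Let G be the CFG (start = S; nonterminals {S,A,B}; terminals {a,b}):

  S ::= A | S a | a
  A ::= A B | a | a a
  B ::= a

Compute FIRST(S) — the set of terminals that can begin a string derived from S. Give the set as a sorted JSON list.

FIRST sets, iterate to fixpoint:
round 1:
  A via A→a: +{a}
  B via B→a: +{a}
  S via S→A: +{a}
  FIRST[S]={a}  FIRST[A]={a}  FIRST[B]={a}
round 2: done
  FIRST[S]={a}  FIRST[A]={a}  FIRST[B]={a}

FIRST(S) = ["a"]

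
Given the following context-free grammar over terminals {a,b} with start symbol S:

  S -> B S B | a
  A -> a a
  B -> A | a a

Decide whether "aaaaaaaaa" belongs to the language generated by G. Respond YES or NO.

Convert to CNF:
  S -> B X1 | a
  A -> T0 T0
  B -> T0 T0
  T0 -> a
  X1 -> S B

CYK table (by increasing span):
  [0..0]={S,T0}  "a"  orig:{S}
  [1..1]={S,T0}  "a"  orig:{S}
  [2..2]={S,T0}  "a"  orig:{S}
  [3..3]={S,T0}  "a"  orig:{S}
  [4..4]={S,T0}  "a"  orig:{S}
  [5..5]={S,T0}  "a"  orig:{S}
  [6..6]={S,T0}  "a"  orig:{S}
  [7..7]={S,T0}  "a"  orig:{S}
  [8..8]={S,T0}  "a"  orig:{S}
  [0..1]={A,B}  "aa"
  [1..2]={A,B}  "aa"
  [2..3]={A,B}  "aa"
  [3..4]={A,B}  "aa"
  [4..5]={A,B}  "aa"
  [5..6]={A,B}  "aa"
  [6..7]={A,B}  "aa"
  [7..8]={A,B}  "aa"
  [0..2]={X1}  "aaa"  orig:{}
  [1..3]={X1}  "aaa"  orig:{}
  [2..4]={X1}  "aaa"  orig:{}
  [3..5]={X1}  "aaa"  orig:{}
  [4..6]={X1}  "aaa"  orig:{}
  [5..7]={X1}  "aaa"  orig:{}
  [6..8]={X1}  "aaa"  orig:{}
  [0..3]=∅  "aaaa"
  [1..4]=∅  "aaaa"
  [2..5]=∅  "aaaa"
  [3..6]=∅  "aaaa"
  [4..7]=∅  "aaaa"
  [5..8]=∅  "aaaa"
  [0..4]={S}  "aaaaa"
  [1..5]={S}  "aaaaa"
  [2..6]={S}  "aaaaa"
  [3..7]={S}  "aaaaa"
  [4..8]={S}  "aaaaa"
  [0..5]=∅  "aaaaaa"
  [1..6]=∅  "aaaaaa"
  [2..7]=∅  "aaaaaa"
  [3..8]=∅  "aaaaaa"
  [0..6]={X1}  "aaaaaaa"  orig:{}
  [1..7]={X1}  "aaaaaaa"  orig:{}
  [2..8]={X1}  "aaaaaaa"  orig:{}
  [0..7]=∅  "aaaaaaaa"
  [1..8]=∅  "aaaaaaaa"
  [0..8]={S}  "aaaaaaaaa"

S ∈ T[0,8] ⇒ YES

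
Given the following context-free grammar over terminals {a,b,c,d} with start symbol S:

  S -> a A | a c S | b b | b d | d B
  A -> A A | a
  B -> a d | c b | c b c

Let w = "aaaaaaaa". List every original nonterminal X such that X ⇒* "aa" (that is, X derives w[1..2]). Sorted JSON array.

Convert to CNF:
  S -> T0 A | T0 X5 | T1 B | T3 T1 | T3 T3
  A -> A A | a
  B -> T0 T1 | T2 T3 | T2 X4
  T0 -> a
  T1 -> d
  T2 -> c
  T3 -> b
  X4 -> T3 T2
  X5 -> T2 S

Fill CYK table bottom-up — only the sub-triangle for w[1..2]:
  [1..1]={A,T0}  "a"  orig:{A}
  [2..2]={A,T0}  "a"  orig:{A}
  [1..2]={A,S}  "aa"

Original NTs in T[1,2] deriving "aa": ["A", "S"]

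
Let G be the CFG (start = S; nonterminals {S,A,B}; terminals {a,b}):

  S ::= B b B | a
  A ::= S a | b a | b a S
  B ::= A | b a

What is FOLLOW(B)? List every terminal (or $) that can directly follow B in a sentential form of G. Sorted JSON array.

Compute FIRST by fixpoint:
round 1:
  A via A→b a: +{b}
  B via B→A: +{b}
  S via S→B b B: +{b}
  S via S→a: +{a}
  FIRST[S]={a,b}  FIRST[A]={b}  FIRST[B]={b}
round 2:
  A via A→S a: +{a}
  B via B→A: +{a}
  FIRST[S]={a,b}  FIRST[A]={a,b}  FIRST[B]={a,b}
round 3: — fixpoint
  FIRST[S]={a,b}  FIRST[A]={a,b}  FIRST[B]={a,b}

Compute FOLLOW by fixpoint:
initialize: $ ∈ FOLLOW(S)
pass 1:
  A→S a: FOLLOW(S) ⊇ FIRST(a) = {a}; new: +{a}
  S→B b B: FOLLOW(B) ⊇ FIRST(b) = {b}; new: +{b}
  S→B b B: FOLLOW(B) ⊇ FOLLOW(S) ⊇ {$,a}; new: +{$,a}
  FOLLOW(S)={$,a}  FOLLOW(A)={}  FOLLOW(B)={$,a,b}
pass 2:
  B→A: FOLLOW(A) ⊇ FOLLOW(B) ⊇ {$,a,b}; new: +{$,a,b}
  FOLLOW(S)={$,a}  FOLLOW(A)={$,a,b}  FOLLOW(B)={$,a,b}
pass 3:
  A→b a S: FOLLOW(S) ⊇ FOLLOW(A) ⊇ {$,a,b}; new: +{b}
  FOLLOW(S)={$,a,b}  FOLLOW(A)={$,a,b}  FOLLOW(B)={$,a,b}
pass 4: done
  FOLLOW(S)={$,a,b}  FOLLOW(A)={$,a,b}  FOLLOW(B)={$,a,b}

FOLLOW(B) = ["$", "a", "b"]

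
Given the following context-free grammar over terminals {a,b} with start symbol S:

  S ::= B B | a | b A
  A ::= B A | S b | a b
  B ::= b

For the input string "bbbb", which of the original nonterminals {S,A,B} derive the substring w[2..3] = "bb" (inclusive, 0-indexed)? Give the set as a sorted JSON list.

CNF form of G:
  S -> B B | T0 A | a
  A -> B A | S T0 | T1 T0
  B -> b
  T0 -> b
  T1 -> a

CYK fill (cells [i..j] with 2 ≤ i ≤ j ≤ 3 only):
  T[2,2] 'b' = {B,T0}  orig:{B}
  T[3,3] 'b' = {B,T0}  orig:{B}
  T[2,3] 'bb' = {S}

Original NTs in T[2,3] deriving "bb": ["S"]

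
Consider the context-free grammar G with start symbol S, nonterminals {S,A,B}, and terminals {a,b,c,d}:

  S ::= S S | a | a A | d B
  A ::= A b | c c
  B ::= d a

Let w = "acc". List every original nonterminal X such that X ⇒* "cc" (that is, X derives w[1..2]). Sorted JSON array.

CNF form of G:
  S -> S S | T2 B | T3 A | a
  A -> A T0 | T1 T1
  B -> T2 T3
  T0 -> b
  T1 -> c
  T2 -> d
  T3 -> a

CYK table (by increasing span) — only the sub-triangle for w[1..2]:
  [1..1]={T1}  "c"  orig:{}
  [2..2]={T1}  "c"  orig:{}
  [1..2]={A}  "cc"

Original NTs in T[1,2] deriving "cc": ["A"]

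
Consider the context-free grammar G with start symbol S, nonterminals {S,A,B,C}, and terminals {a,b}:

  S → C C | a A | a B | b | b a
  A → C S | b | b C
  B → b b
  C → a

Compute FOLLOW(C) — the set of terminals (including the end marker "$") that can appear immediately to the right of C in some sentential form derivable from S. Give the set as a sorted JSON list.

FIRST sets, iterate to fixpoint:
pass 1:
  A via A→b: +{b}
  B via B→b b: +{b}
  C via C→a: +{a}
  S via S→C C: +{a}
  S via S→b: +{b}
  FIRST[S]={a,b}  FIRST[A]={b}  FIRST[B]={b}  FIRST[C]={a}
pass 2:
  A via A→C S: +{a}
  FIRST[S]={a,b}  FIRST[A]={a,b}  FIRST[B]={b}  FIRST[C]={a}
pass 3: — fixpoint
  FIRST[S]={a,b}  FIRST[A]={a,b}  FIRST[B]={b}  FIRST[C]={a}

Compute FOLLOW by fixpoint:
seed FOLLOW(S) with $
round 1:
  A→C S: FOLLOW(C) ⊇ FIRST(S) = {a,b}; new: +{a,b}
  S→C C: FOLLOW(C) ⊇ FOLLOW(S) ⊇ {$}; new: +{$}
  S→a A: FOLLOW(A) ⊇ FOLLOW(S) ⊇ {$}; new: +{$}
  S→a B: FOLLOW(B) ⊇ FOLLOW(S) ⊇ {$}; new: +{$}
  S: {$}  A: {$}  B: {$}  C: {$,a,b}
round 2: (no change)
  S: {$}  A: {$}  B: {$}  C: {$,a,b}

FOLLOW(C) = ["$", "a", "b"]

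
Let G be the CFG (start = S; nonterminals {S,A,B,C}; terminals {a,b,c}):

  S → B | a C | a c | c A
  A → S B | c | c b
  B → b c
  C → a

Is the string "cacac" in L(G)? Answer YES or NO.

CNF form of G:
  S -> T0 A | T1 T0 | T2 C | T2 T0
  A -> S B | T0 T1 | c
  B -> T1 T0
  C -> a
  T0 -> c
  T1 -> b
  T2 -> a

Fill CYK table bottom-up:
  [0..0]={A,T0}  "c"  orig:{A}
  [1..1]={C,T2}  "a"  orig:{C}
  [2..2]={A,T0}  "c"  orig:{A}
  [3..3]={C,T2}  "a"  orig:{C}
  [4..4]={A,T0}  "c"  orig:{A}
  [0..1]=∅  "ca"
  [1..2]={S}  "ac"
  [2..3]=∅  "ca"
  [3..4]={S}  "ac"
  [0..2]=∅  "cac"
  [1..3]=∅  "aca"
  [2..4]=∅  "cac"
  [0..3]=∅  "caca"
  [1..4]=∅  "acac"
  [0..4]=∅  "cacac"

S ∉ T[0,4] ⇒ NO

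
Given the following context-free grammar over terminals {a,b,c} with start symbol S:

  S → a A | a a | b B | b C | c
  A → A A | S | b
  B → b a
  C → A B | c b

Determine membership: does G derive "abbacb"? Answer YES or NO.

Convert to CNF:
  S -> T0 A | T0 T0 | T1 B | T1 C | c
  A -> A A | T0 A | T0 T0 | T1 B | T1 C | b | c
  B -> T1 T0
  C -> A B | T2 T1
  T0 -> a
  T1 -> b
  T2 -> c

CYK table (by increasing span):
  T[0,0] 'a' = {T0}  orig:{}
  T[1,1] 'b' = {A,T1}  orig:{A}
  T[2,2] 'b' = {A,T1}  orig:{A}
  T[3,3] 'a' = {T0}  orig:{}
  T[4,4] 'c' = {A,S,T2}  orig:{A,S}
  T[5,5] 'b' = {A,T1}  orig:{A}
  T[0,1] 'ab' = {A,S}
  T[1,2] 'bb' = {A}
  T[2,3] 'ba' = {B}
  T[3,4] 'ac' = {A,S}
  T[4,5] 'cb' = {A,C}
  T[0,2] 'abb' = {A,S}
  T[1,3] 'bba' = {A,C,S}
  T[2,4] 'bac' = {A}
  T[3,5] 'acb' = {A,S}
  T[0,3] 'abba' = {A,C,S}
  T[1,4] 'bbac' = {A}
  T[2,5] 'bacb' = {A}
  T[0,4] 'abbac' = {A,S}
  T[1,5] 'bbacb' = {A}
  T[0,5] 'abbacb' = {A,S}

S ∈ T[0,5] ⇒ YES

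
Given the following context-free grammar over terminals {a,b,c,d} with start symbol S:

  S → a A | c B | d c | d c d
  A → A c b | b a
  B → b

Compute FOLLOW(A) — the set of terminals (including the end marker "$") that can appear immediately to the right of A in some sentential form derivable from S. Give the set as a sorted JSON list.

FIRST iteration:
iter 1:
  A via A→b a: +{b}
  B via B→b: +{b}
  S via S→a A: +{a}
  S via S→c B: +{c}
  S via S→d c: +{d}
  FIRST(S)={a,c,d}  FIRST(A)={b}  FIRST(B)={b}
iter 2: done
  FIRST(S)={a,c,d}  FIRST(A)={b}  FIRST(B)={b}

FOLLOW iteration:
FOLLOW(S) := {$}
[1]
  A→A c b: FOLLOW(A) ⊇ FIRST(c) = {c}; new: +{c}
  S→a A: FOLLOW(A) ⊇ FOLLOW(S) ⊇ {$}; new: +{$}
  S→c B: FOLLOW(B) ⊇ FOLLOW(S) ⊇ {$}; new: +{$}
  FOLLOW[S]={$}  FOLLOW[A]={$,c}  FOLLOW[B]={$}
[2] (no change)
  FOLLOW[S]={$}  FOLLOW[A]={$,c}  FOLLOW[B]={$}

FOLLOW(A) = ["$", "c"]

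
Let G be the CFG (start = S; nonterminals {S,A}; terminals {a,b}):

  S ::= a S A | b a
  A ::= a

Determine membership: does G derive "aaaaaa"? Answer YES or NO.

CNF form of G:
  S -> T0 X2 | T1 T0
  A -> a
  T0 -> a
  T1 -> b
  X2 -> S A

CYK fill:
  [0..0]={A,T0}  "a"  orig:{A}
  [1..1]={A,T0}  "a"  orig:{A}
  [2..2]={A,T0}  "a"  orig:{A}
  [3..3]={A,T0}  "a"  orig:{A}
  [4..4]={A,T0}  "a"  orig:{A}
  [5..5]={A,T0}  "a"  orig:{A}
  [0..1]=∅  "aa"
  [1..2]=∅  "aa"
  [2..3]=∅  "aa"
  [3..4]=∅  "aa"
  [4..5]=∅  "aa"
  [0..2]=∅  "aaa"
  [1..3]=∅  "aaa"
  [2..4]=∅  "aaa"
  [3..5]=∅  "aaa"
  [0..3]=∅  "aaaa"
  [1..4]=∅  "aaaa"
  [2..5]=∅  "aaaa"
  [0..4]=∅  "aaaaa"
  [1..5]=∅  "aaaaa"
  [0..5]=∅  "aaaaaa"

S ∉ T[0,5] ⇒ NO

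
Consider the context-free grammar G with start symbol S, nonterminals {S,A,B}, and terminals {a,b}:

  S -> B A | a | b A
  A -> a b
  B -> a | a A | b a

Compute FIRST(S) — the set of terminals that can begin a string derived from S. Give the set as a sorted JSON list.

Compute FIRST by fixpoint:
[1]
  A via A→a b: +{a}
  B via B→a: +{a}
  B via B→b a: +{b}
  S via S→B A: +{a,b}
  S: {a,b}  A: {a}  B: {a,b}
[2] — fixpoint
  S: {a,b}  A: {a}  B: {a,b}

FIRST(S) = ["a", "b"]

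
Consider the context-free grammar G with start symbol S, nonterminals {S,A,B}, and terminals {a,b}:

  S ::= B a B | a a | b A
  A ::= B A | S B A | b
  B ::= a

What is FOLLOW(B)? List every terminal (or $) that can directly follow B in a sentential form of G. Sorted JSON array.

FIRST sets, iterate to fixpoint:
pass 1:
  A via A→b: +{b}
  B via B→a: +{a}
  S via S→B a B: +{a}
  S via S→b A: +{b}
  FIRST(S)={a,b}  FIRST(A)={b}  FIRST(B)={a}
pass 2:
  A via A→B A: +{a}
  FIRST(S)={a,b}  FIRST(A)={a,b}  FIRST(B)={a}
pass 3: — fixpoint
  FIRST(S)={a,b}  FIRST(A)={a,b}  FIRST(B)={a}

FOLLOW sets:
seed FOLLOW(S) with $
round 1:
  A→B A: FOLLOW(B) ⊇ FIRST(A) = {a,b}; new: +{a,b}
  A→S B A: FOLLOW(S) ⊇ FIRST(B) = {a}; new: +{a}
  S→B a B: FOLLOW(B) ⊇ FOLLOW(S) ⊇ {$,a}; new: +{$}
  S→b A: FOLLOW(A) ⊇ FOLLOW(S) ⊇ {$,a}; new: +{$,a}
  S: {$,a}  A: {$,a}  B: {$,a,b}
round 2: done
  S: {$,a}  A: {$,a}  B: {$,a,b}

FOLLOW(B) = ["$", "a", "b"]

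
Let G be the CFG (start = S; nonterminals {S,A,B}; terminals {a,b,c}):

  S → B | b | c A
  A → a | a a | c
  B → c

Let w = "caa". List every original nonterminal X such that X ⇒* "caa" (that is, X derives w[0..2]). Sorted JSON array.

CNF form of G:
  S -> T1 A | b | c
  A -> T0 T0 | a | c
  B -> c
  T0 -> a
  T1 -> c

CYK fill, restricted to cells inside w[0..2]:
  [0..0]={A,B,S,T1}  "c"  orig:{A,B,S}
  [1..1]={A,T0}  "a"  orig:{A}
  [2..2]={A,T0}  "a"  orig:{A}
  [0..1]={S}  "ca"
  [1..2]={A}  "aa"
  [0..2]={S}  "caa"

Original NTs in T[0,2] deriving "caa": ["S"]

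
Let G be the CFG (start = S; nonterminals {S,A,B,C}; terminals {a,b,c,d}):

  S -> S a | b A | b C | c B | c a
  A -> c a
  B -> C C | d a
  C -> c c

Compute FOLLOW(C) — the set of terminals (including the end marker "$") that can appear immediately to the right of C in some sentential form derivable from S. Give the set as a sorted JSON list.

FIRST iteration:
pass 1:
  A via A→c a: +{c}
  B via B→d a: +{d}
  C via C→c c: +{c}
  S via S→b A: +{b}
  S via S→c B: +{c}
  FIRST[S]={b,c}  FIRST[A]={c}  FIRST[B]={d}  FIRST[C]={c}
pass 2:
  B via B→C C: +{c}
  FIRST[S]={b,c}  FIRST[A]={c}  FIRST[B]={c,d}  FIRST[C]={c}
pass 3: (no change)
  FIRST[S]={b,c}  FIRST[A]={c}  FIRST[B]={c,d}  FIRST[C]={c}

Compute FOLLOW by fixpoint:
seed FOLLOW(S) with $
round 1:
  B→C C: FOLLOW(C) ⊇ FIRST(C) = {c}; new: +{c}
  S→S a: FOLLOW(S) ⊇ FIRST(a) = {a}; new: +{a}
  S→b A: FOLLOW(A) ⊇ FOLLOW(S) ⊇ {$,a}; new: +{$,a}
  S→b C: FOLLOW(C) ⊇ FOLLOW(S) ⊇ {$,a}; new: +{$,a}
  S→c B: FOLLOW(B) ⊇ FOLLOW(S) ⊇ {$,a}; new: +{$,a}
  FOLLOW[S]={$,a}  FOLLOW[A]={$,a}  FOLLOW[B]={$,a}  FOLLOW[C]={$,a,c}
round 2: done
  FOLLOW[S]={$,a}  FOLLOW[A]={$,a}  FOLLOW[B]={$,a}  FOLLOW[C]={$,a,c}

FOLLOW(C) = ["$", "a", "c"]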